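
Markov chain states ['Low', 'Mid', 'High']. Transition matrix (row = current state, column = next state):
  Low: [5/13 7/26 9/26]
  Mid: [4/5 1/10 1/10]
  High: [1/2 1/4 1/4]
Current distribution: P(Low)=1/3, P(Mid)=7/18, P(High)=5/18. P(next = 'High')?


P(next=High) = Σᵢ P(now=i)×P(i→High)
= 1/3×9/26 + 7/18×1/10 + 5/18×1/4
= 3/26 + 7/180 + 5/72 = 349/1560

P = 349/1560 ≈ 0.2237


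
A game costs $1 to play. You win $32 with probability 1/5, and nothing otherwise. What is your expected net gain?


E[gain] = (32-1)×1/5 + (-1)×4/5
= 31/5 - 4/5 = 27/5

Expected net gain = $27/5 ≈ $5.40


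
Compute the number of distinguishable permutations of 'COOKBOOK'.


Letters: 8, freq: {'C': 1, 'O': 4, 'K': 2, 'B': 1}
8!/(1!×4!×2!×1!) = 40320/48 = 840

840


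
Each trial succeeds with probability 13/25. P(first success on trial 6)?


Geometric: P(X=6) = (1-p)^(k-1)×p = (12/25)^5×13/25 = 3234816/244140625

P(X=6) = 3234816/244140625 ≈ 1.32%


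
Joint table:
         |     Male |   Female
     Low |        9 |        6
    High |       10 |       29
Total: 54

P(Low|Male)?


P(Low|Male) = 9/(9+10) = 9/19

P = 9/19 ≈ 47.37%


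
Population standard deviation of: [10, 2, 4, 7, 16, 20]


Mean = 59/6
  (10-59/6)²=1/36
  (2-59/6)²=2209/36
  (4-59/6)²=1225/36
  (7-59/6)²=289/36
  (16-59/6)²=1369/36
  (20-59/6)²=3721/36
Σ(x-μ)² = 1469/6
σ² = (1469/6)/6 = 1469/36

σ = √(1469/36) ≈ 6.3879


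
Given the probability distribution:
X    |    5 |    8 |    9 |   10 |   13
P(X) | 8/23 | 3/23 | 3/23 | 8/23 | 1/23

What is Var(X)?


E[X] = 8
E[X²] = 1604/23
Var(X) = E[X²] - (E[X])² = 1604/23 - 64 = 132/23

Var(X) = 132/23 ≈ 5.7391


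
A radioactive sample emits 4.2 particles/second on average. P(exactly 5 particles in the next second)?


Poisson(λ=4.2): P(X=5) = e^(-λ)×λ^k/k!
= e^(-4.2) × 4.2^5 / 5!
≈ 0.01499557682 × 1306.91232 / 120 ≈ 0.163316

P(X=5) ≈ 0.163316 ≈ 16.33%


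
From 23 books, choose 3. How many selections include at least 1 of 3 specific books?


Complement: C(23,3) - C(20,3) = 1771 - 1140 = 631

631


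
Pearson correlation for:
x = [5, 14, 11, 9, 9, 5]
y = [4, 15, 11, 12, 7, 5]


n=6, Σx=53, Σy=54, Σxy=547, Σx²=529, Σy²=580
r = (6×547 - 53×54)/√((6×529 - 53²)(6×580 - 54²))
= 420/√(365×564) = 420/√205860 ≈ 420/453.7180 ≈ 0.9257

r ≈ 0.9257


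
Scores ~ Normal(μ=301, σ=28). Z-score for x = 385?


z = (x - μ)/σ = (385 - 301)/28 = 3.0

z = 3.0


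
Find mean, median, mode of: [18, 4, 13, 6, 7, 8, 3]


Sorted: [3, 4, 6, 7, 8, 13, 18]
Mean = 59/7
Median = 7
Freq: {18: 1, 4: 1, 13: 1, 6: 1, 7: 1, 8: 1, 3: 1}
Mode: No mode

Mean=59/7, Median=7, Mode=No mode


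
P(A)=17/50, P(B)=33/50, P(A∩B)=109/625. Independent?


P(A)×P(B) = 561/2500
P(A∩B) = 109/625
Not equal → NOT independent

No, not independent


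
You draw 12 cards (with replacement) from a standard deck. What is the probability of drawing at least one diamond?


P(not a diamond) = 39/52 = 3/4
P(none in 12 draws) = (3/4)^12 = 531441/16777216
P(≥1 diamond) = 1 - 531441/16777216 = 16245775/16777216

P = 16245775/16777216 ≈ 96.83%


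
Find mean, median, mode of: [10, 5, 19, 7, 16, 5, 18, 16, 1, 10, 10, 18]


Sorted: [1, 5, 5, 7, 10, 10, 10, 16, 16, 18, 18, 19]
Mean = 135/12 = 45/4
Median = 10
Freq: {10: 3, 5: 2, 19: 1, 7: 1, 16: 2, 18: 2, 1: 1}
Mode: [10]

Mean=45/4, Median=10, Mode=10


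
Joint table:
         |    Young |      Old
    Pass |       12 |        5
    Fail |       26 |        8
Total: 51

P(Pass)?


P(Pass) = (12+5)/51 = 17/51 = 1/3

P(Pass) = 1/3 ≈ 33.33%


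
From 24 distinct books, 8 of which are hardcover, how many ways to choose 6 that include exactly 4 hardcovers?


Choose 4 of the 8 hardcovers and 2 of the other 16 books:
C(8,4)×C(16,2) = 70×120 = 8400

8400


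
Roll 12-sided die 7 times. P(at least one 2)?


P(no 2)^7 = (11/12)^7 = 19487171/35831808
P(≥1) = 1 - 19487171/35831808 = 16344637/35831808

P = 16344637/35831808 ≈ 45.61%


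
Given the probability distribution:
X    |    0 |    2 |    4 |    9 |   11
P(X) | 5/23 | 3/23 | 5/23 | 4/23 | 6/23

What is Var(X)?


E[X] = 128/23
E[X²] = 1142/23
Var(X) = E[X²] - (E[X])² = 1142/23 - 16384/529 = 9882/529

Var(X) = 9882/529 ≈ 18.6805


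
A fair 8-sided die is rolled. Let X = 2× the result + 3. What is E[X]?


E[die] = (1+8)/2 = 9/2
E[X] = 2×9/2 + 3 = 12

E[X] = 12


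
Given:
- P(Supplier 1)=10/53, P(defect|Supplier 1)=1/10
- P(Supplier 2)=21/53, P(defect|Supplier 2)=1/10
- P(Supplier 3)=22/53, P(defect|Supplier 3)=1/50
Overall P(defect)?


P(B) = Σ P(B|Aᵢ)×P(Aᵢ)
  1/10×10/53 = 1/53
  1/10×21/53 = 21/530
  1/50×22/53 = 11/1325
Sum = 177/2650

P(defect) = 177/2650 ≈ 6.68%


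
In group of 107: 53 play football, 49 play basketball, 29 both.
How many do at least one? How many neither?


|A∪B| = 53+49-29 = 73
Neither = 107-73 = 34

At least one: 73; Neither: 34


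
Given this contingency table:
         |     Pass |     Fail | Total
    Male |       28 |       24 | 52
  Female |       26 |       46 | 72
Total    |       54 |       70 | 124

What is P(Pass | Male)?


P(Pass | Male) = 28/(28+24) = 28/52 = 7/13

P(Pass|Male) = 7/13 ≈ 53.85%


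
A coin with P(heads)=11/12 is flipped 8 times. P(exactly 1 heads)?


Binomial: P(X=1) = C(8,1)×p^1×(1-p)^7
= 8 × 11/12 × 1/35831808 = 11/53747712

P(X=1) = 11/53747712 ≈ 0.00%


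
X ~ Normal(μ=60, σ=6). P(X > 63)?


z = (63-60)/6 = 0.5
P(X > 63) = 1 - P(Z ≤ 0.5) = 1 - 0.6915 = 0.3085

P(X > 63) ≈ 0.3085


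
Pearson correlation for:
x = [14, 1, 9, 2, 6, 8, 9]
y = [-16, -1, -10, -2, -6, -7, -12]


n=7, Σx=49, Σy=-54, Σxy=-519, Σx²=463, Σy²=590
r = (7×(-519) - 49×(-54))/√((7×463 - 49²)(7×590 - (-54)²))
= -987/√(840×1214) = -987/√1019760 ≈ -987/1009.8317 ≈ -0.9774

r ≈ -0.9774


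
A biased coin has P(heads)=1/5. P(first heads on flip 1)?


Geometric: P(X=1) = (1-p)^(k-1)×p = (4/5)^0×1/5 = 1/5

P(X=1) = 1/5 ≈ 20.00%


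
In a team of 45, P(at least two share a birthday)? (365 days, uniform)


P(all different) = Π(365-i)/365 for i=0..44
= 0.059024
P(match) = 1 - 0.059024 = 0.940976

P ≈ 0.9410 ≈ 94.10%


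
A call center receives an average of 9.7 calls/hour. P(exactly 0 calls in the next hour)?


Poisson(λ=9.7): P(X=0) = e^(-λ)×λ^k/k!
= e^(-9.7) × 9.7^0 / 0!
≈ 6.128349505e-05 × 1 / 1 ≈ 0.000061

P(X=0) ≈ 0.000061 ≈ 0.01%


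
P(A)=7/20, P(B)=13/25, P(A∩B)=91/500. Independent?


P(A)×P(B) = 91/500
P(A∩B) = 91/500
Equal ✓ → Independent

Yes, independent


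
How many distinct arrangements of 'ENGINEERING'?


Letters: 11, freq: {'E': 3, 'N': 3, 'G': 2, 'I': 2, 'R': 1}
11!/(3!×3!×2!×2!×1!) = 39916800/144 = 277200

277200


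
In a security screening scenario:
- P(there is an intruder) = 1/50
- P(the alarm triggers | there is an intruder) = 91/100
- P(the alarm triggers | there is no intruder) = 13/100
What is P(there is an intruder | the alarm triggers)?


Using Bayes' theorem:
P(A|B) = P(B|A)·P(A) / P(B)

P(the alarm triggers) = 91/100 × 1/50 + 13/100 × 49/50
= 91/5000 + 637/5000 = 91/625

P(there is an intruder|the alarm triggers) = (91/5000) / (91/625) = 1/8

P(there is an intruder|the alarm triggers) = 1/8 ≈ 12.50%


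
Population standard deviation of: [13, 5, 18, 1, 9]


Mean = 46/5
  (13-46/5)²=361/25
  (5-46/5)²=441/25
  (18-46/5)²=1936/25
  (1-46/5)²=1681/25
  (9-46/5)²=1/25
Σ(x-μ)² = 884/5
σ² = (884/5)/5 = 884/25

σ = √(884/25) ≈ 5.9464


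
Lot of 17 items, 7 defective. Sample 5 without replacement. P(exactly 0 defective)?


Hypergeometric: C(7,0)×C(10,5)/C(17,5)
= 1×252/6188 = 9/221

P(X=0) = 9/221 ≈ 4.07%


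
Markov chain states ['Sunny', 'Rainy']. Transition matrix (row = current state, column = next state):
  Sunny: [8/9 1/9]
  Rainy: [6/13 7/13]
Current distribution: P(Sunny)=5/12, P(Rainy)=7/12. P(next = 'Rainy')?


P(next=Rainy) = Σᵢ P(now=i)×P(i→Rainy)
= 5/12×1/9 + 7/12×7/13
= 5/108 + 49/156 = 253/702

P = 253/702 ≈ 0.3604


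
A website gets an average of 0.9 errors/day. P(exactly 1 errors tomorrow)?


Poisson(λ=0.9): P(X=1) = e^(-λ)×λ^k/k!
= e^(-0.9) × 0.9^1 / 1!
≈ 0.4065696597 × 0.9 / 1 ≈ 0.365913

P(X=1) ≈ 0.365913 ≈ 36.59%


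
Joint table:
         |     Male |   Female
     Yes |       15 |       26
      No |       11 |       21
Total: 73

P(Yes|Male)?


P(Yes|Male) = 15/(15+11) = 15/26

P = 15/26 ≈ 57.69%


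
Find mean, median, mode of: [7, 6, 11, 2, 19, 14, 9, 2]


Sorted: [2, 2, 6, 7, 9, 11, 14, 19]
Mean = 70/8 = 35/4
Median = 8
Freq: {7: 1, 6: 1, 11: 1, 2: 2, 19: 1, 14: 1, 9: 1}
Mode: [2]

Mean=35/4, Median=8, Mode=2


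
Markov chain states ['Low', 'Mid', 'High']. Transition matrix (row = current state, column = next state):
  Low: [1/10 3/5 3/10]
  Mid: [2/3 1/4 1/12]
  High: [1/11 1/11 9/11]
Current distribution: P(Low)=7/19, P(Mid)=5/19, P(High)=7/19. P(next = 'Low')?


P(next=Low) = Σᵢ P(now=i)×P(i→Low)
= 7/19×1/10 + 5/19×2/3 + 7/19×1/11
= 7/190 + 10/57 + 7/209 = 1541/6270

P = 1541/6270 ≈ 0.2458


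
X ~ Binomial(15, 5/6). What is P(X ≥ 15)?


P(X ≥ 15) = Σ P(X=i) for i=15..15
P(X=15) = 30517578125/470184984576
Sum = 30517578125/470184984576

P(X ≥ 15) = 30517578125/470184984576 ≈ 6.49%


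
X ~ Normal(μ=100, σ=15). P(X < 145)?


z = (145-100)/15 = 3.0
P(Z < 3.0) = 0.9987

P(X < 145) ≈ 0.9987


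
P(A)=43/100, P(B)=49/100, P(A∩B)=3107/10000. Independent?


P(A)×P(B) = 2107/10000
P(A∩B) = 3107/10000
Not equal → NOT independent

No, not independent


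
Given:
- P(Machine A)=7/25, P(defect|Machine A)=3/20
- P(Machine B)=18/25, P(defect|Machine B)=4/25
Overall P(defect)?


P(B) = Σ P(B|Aᵢ)×P(Aᵢ)
  3/20×7/25 = 21/500
  4/25×18/25 = 72/625
Sum = 393/2500

P(defect) = 393/2500 ≈ 15.72%


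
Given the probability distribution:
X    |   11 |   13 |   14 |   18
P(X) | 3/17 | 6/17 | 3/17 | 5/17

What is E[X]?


E[X] = Σ x·P(X=x)
= (11)×(3/17) + (13)×(6/17) + (14)×(3/17) + (18)×(5/17)
= 243/17

E[X] = 243/17


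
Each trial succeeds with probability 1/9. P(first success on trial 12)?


Geometric: P(X=12) = (1-p)^(k-1)×p = (8/9)^11×1/9 = 8589934592/282429536481

P(X=12) = 8589934592/282429536481 ≈ 3.04%


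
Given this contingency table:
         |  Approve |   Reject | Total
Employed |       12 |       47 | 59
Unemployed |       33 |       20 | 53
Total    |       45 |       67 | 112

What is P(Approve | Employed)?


P(Approve | Employed) = 12/(12+47) = 12/59

P(Approve|Employed) = 12/59 ≈ 20.34%


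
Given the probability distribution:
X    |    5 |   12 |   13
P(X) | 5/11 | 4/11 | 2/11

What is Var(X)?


E[X] = 9
E[X²] = 1039/11
Var(X) = E[X²] - (E[X])² = 1039/11 - 81 = 148/11

Var(X) = 148/11 ≈ 13.4545


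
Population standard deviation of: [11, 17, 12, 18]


Mean = 58/4 = 29/2
  (11-29/2)²=49/4
  (17-29/2)²=25/4
  (12-29/2)²=25/4
  (18-29/2)²=49/4
Σ(x-μ)² = 37
σ² = 37/4

σ = √(37/4) ≈ 3.0414


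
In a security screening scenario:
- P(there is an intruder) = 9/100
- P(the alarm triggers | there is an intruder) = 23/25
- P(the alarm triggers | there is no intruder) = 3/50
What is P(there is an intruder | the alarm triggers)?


Using Bayes' theorem:
P(A|B) = P(B|A)·P(A) / P(B)

P(the alarm triggers) = 23/25 × 9/100 + 3/50 × 91/100
= 207/2500 + 273/5000 = 687/5000

P(there is an intruder|the alarm triggers) = (207/2500) / (687/5000) = 138/229

P(there is an intruder|the alarm triggers) = 138/229 ≈ 60.26%


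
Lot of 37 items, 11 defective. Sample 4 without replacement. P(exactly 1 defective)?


Hypergeometric: C(11,1)×C(26,3)/C(37,4)
= 11×2600/66045 = 5720/13209

P(X=1) = 5720/13209 ≈ 43.30%


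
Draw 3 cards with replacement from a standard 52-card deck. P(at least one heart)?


P(not a heart) = 39/52 = 3/4
P(none in 3 draws) = (3/4)^3 = 27/64
P(≥1 heart) = 1 - 27/64 = 37/64

P = 37/64 ≈ 57.81%


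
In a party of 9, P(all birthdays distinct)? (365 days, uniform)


P(all different) = Π(365-i)/365 for i=0..8
= (365/365)×(364/365)×...×(357/365)
= 0.905376

P ≈ 0.9054 ≈ 90.54%


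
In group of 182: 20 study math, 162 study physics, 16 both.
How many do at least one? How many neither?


|A∪B| = 20+162-16 = 166
Neither = 182-166 = 16

At least one: 166; Neither: 16


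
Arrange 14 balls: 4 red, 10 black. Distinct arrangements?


14!/(4!×10!) = 1001

1001


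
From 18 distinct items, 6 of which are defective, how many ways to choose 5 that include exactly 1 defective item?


Choose 1 of the 6 defective items and 4 of the other 12 items:
C(6,1)×C(12,4) = 6×495 = 2970

2970


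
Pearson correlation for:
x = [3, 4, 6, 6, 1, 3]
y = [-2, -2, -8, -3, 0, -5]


n=6, Σx=23, Σy=-20, Σxy=-95, Σx²=107, Σy²=106
r = (6×(-95) - 23×(-20))/√((6×107 - 23²)(6×106 - (-20)²))
= -110/√(113×236) = -110/√26668 ≈ -110/163.3034 ≈ -0.6736

r ≈ -0.6736


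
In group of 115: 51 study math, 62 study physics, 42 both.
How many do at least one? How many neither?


|A∪B| = 51+62-42 = 71
Neither = 115-71 = 44

At least one: 71; Neither: 44


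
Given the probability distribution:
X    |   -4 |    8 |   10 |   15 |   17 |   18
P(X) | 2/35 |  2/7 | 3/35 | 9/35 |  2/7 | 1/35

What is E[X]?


E[X] = Σ x·P(X=x)
= (-4)×(2/35) + (8)×(2/7) + (10)×(3/35) + (15)×(9/35) + (17)×(2/7) + (18)×(1/35)
= 85/7

E[X] = 85/7


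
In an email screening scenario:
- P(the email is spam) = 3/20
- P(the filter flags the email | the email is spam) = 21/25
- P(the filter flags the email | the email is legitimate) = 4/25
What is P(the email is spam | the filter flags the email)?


Using Bayes' theorem:
P(A|B) = P(B|A)·P(A) / P(B)

P(the filter flags the email) = 21/25 × 3/20 + 4/25 × 17/20
= 63/500 + 17/125 = 131/500

P(the email is spam|the filter flags the email) = (63/500) / (131/500) = 63/131

P(the email is spam|the filter flags the email) = 63/131 ≈ 48.09%


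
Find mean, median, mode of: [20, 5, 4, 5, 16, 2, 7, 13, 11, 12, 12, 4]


Sorted: [2, 4, 4, 5, 5, 7, 11, 12, 12, 13, 16, 20]
Mean = 111/12 = 37/4
Median = 9
Freq: {20: 1, 5: 2, 4: 2, 16: 1, 2: 1, 7: 1, 13: 1, 11: 1, 12: 2}
Mode: [4, 5, 12]

Mean=37/4, Median=9, Mode=[4, 5, 12]


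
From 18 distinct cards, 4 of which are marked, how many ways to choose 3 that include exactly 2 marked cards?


Choose 2 of the 4 marked cards and 1 of the other 14 cards:
C(4,2)×C(14,1) = 6×14 = 84

84


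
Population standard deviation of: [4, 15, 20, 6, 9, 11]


Mean = 65/6
  (4-65/6)²=1681/36
  (15-65/6)²=625/36
  (20-65/6)²=3025/36
  (6-65/6)²=841/36
  (9-65/6)²=121/36
  (11-65/6)²=1/36
Σ(x-μ)² = 1049/6
σ² = (1049/6)/6 = 1049/36

σ = √(1049/36) ≈ 5.3980


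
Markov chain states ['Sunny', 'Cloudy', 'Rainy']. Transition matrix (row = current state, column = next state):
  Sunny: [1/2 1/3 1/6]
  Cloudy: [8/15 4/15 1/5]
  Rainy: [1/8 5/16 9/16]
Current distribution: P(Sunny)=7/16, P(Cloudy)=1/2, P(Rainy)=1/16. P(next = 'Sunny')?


P(next=Sunny) = Σᵢ P(now=i)×P(i→Sunny)
= 7/16×1/2 + 1/2×8/15 + 1/16×1/8
= 7/32 + 4/15 + 1/128 = 947/1920

P = 947/1920 ≈ 0.4932


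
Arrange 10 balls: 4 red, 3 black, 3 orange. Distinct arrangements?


10!/(4!×3!×3!) = 4200

4200


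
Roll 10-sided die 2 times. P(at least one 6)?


P(no 6)^2 = (9/10)^2 = 81/100
P(≥1) = 1 - 81/100 = 19/100

P = 19/100 ≈ 19.00%


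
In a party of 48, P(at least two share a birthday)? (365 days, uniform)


P(all different) = Π(365-i)/365 for i=0..47
= 0.039402
P(match) = 1 - 0.039402 = 0.960598

P ≈ 0.9606 ≈ 96.06%


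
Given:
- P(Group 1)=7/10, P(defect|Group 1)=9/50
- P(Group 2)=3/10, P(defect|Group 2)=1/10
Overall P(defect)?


P(B) = Σ P(B|Aᵢ)×P(Aᵢ)
  9/50×7/10 = 63/500
  1/10×3/10 = 3/100
Sum = 39/250

P(defect) = 39/250 ≈ 15.60%


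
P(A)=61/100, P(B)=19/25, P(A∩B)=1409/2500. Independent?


P(A)×P(B) = 1159/2500
P(A∩B) = 1409/2500
Not equal → NOT independent

No, not independent


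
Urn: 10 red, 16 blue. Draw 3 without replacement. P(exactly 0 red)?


Hypergeometric: C(10,0)×C(16,3)/C(26,3)
= 1×560/2600 = 14/65

P(X=0) = 14/65 ≈ 21.54%


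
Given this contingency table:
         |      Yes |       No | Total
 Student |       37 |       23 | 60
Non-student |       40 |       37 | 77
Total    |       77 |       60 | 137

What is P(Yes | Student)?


P(Yes | Student) = 37/(37+23) = 37/60

P(Yes|Student) = 37/60 ≈ 61.67%


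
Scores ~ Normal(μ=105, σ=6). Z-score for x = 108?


z = (x - μ)/σ = (108 - 105)/6 = 0.5

z = 0.5


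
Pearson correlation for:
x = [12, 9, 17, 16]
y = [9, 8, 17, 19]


n=4, Σx=54, Σy=53, Σxy=773, Σx²=770, Σy²=795
r = (4×773 - 54×53)/√((4×770 - 54²)(4×795 - 53²))
= 230/√(164×371) = 230/√60844 ≈ 230/246.6658 ≈ 0.9324

r ≈ 0.9324


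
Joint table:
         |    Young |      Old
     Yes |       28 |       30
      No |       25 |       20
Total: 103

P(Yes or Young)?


P(Yes∨Young) = P(Yes) + P(Young) - P(Yes∧Young)
= (58 + 53 - 28)/103 = 83/103

P = 83/103 ≈ 80.58%


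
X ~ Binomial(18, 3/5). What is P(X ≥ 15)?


P(X ≥ 15) = Σ P(X=i) for i=15..18
P(X=15) = 93669664896/3814697265625
P(X=16) = 26344593252/3814697265625
P(X=17) = 4649045868/3814697265625
P(X=18) = 387420489/3814697265625
Sum = 25010144901/762939453125

P(X ≥ 15) = 25010144901/762939453125 ≈ 3.28%


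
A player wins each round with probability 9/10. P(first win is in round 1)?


Geometric: P(X=1) = (1-p)^(k-1)×p = (1/10)^0×9/10 = 9/10

P(X=1) = 9/10 ≈ 90.00%


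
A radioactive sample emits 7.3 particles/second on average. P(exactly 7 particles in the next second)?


Poisson(λ=7.3): P(X=7) = e^(-λ)×λ^k/k!
= e^(-7.3) × 7.3^7 / 7!
≈ 0.0006755387752 × 1104739.85191 / 5040 ≈ 0.148074

P(X=7) ≈ 0.148074 ≈ 14.81%


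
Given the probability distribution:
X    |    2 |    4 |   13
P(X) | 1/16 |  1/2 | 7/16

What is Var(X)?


E[X] = 125/16
E[X²] = 1315/16
Var(X) = E[X²] - (E[X])² = 1315/16 - 15625/256 = 5415/256

Var(X) = 5415/256 ≈ 21.1523


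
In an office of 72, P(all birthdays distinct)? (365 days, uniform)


P(all different) = Π(365-i)/365 for i=0..71
= (365/365)×(364/365)×...×(294/365)
= 0.000547

P ≈ 0.0005 ≈ 0.05%


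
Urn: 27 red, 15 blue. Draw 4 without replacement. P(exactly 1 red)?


Hypergeometric: C(27,1)×C(15,3)/C(42,4)
= 27×455/111930 = 9/82

P(X=1) = 9/82 ≈ 10.98%


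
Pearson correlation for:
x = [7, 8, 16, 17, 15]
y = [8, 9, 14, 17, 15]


n=5, Σx=63, Σy=63, Σxy=866, Σx²=883, Σy²=855
r = (5×866 - 63×63)/√((5×883 - 63²)(5×855 - 63²))
= 361/√(446×306) = 361/√136476 ≈ 361/369.4266 ≈ 0.9772

r ≈ 0.9772


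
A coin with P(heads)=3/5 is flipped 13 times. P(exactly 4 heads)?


Binomial: P(X=4) = C(13,4)×p^4×(1-p)^9
= 715 × 81/625 × 512/1953125 = 5930496/244140625

P(X=4) = 5930496/244140625 ≈ 2.43%


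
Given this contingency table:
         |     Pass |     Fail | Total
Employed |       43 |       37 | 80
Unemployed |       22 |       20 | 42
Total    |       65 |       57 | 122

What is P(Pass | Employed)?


P(Pass | Employed) = 43/(43+37) = 43/80

P(Pass|Employed) = 43/80 ≈ 53.75%


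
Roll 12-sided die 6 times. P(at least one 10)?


P(no 10)^6 = (11/12)^6 = 1771561/2985984
P(≥1) = 1 - 1771561/2985984 = 1214423/2985984

P = 1214423/2985984 ≈ 40.67%


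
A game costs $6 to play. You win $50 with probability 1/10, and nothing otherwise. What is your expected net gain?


E[gain] = (50-6)×1/10 + (-6)×9/10
= 22/5 - 27/5 = -1

Expected net gain = $-1 ≈ $-1.00


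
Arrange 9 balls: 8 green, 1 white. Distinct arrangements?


9!/(8!×1!) = 9

9


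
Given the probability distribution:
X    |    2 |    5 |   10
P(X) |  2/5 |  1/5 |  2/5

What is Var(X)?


E[X] = 29/5
E[X²] = 233/5
Var(X) = E[X²] - (E[X])² = 233/5 - 841/25 = 324/25

Var(X) = 324/25 ≈ 12.9600


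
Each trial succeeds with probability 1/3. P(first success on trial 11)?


Geometric: P(X=11) = (1-p)^(k-1)×p = (2/3)^10×1/3 = 1024/177147

P(X=11) = 1024/177147 ≈ 0.58%


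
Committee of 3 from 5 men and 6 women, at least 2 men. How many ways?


Count by #men:
  2M,1W: C(5,2)×C(6,1)=60
  3M,0W: C(5,3)×C(6,0)=10
Total = 70

70


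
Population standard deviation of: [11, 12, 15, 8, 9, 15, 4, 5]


Mean = 79/8
  (11-79/8)²=81/64
  (12-79/8)²=289/64
  (15-79/8)²=1681/64
  (8-79/8)²=225/64
  (9-79/8)²=49/64
  (15-79/8)²=1681/64
  (4-79/8)²=2209/64
  (5-79/8)²=1521/64
Σ(x-μ)² = 967/8
σ² = (967/8)/8 = 967/64

σ = √(967/64) ≈ 3.8871


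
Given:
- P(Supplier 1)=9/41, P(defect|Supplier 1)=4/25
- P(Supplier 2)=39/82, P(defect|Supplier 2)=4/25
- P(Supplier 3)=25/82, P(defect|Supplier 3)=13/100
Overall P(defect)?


P(B) = Σ P(B|Aᵢ)×P(Aᵢ)
  4/25×9/41 = 36/1025
  4/25×39/82 = 78/1025
  13/100×25/82 = 13/328
Sum = 1237/8200

P(defect) = 1237/8200 ≈ 15.09%


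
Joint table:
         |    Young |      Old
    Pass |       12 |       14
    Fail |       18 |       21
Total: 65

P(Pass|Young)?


P(Pass|Young) = 12/(12+18) = 12/30 = 2/5

P = 2/5 ≈ 40.00%


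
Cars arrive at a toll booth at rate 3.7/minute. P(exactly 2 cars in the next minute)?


Poisson(λ=3.7): P(X=2) = e^(-λ)×λ^k/k!
= e^(-3.7) × 3.7^2 / 2!
≈ 0.02472352647 × 13.69 / 2 ≈ 0.169233

P(X=2) ≈ 0.169233 ≈ 16.92%


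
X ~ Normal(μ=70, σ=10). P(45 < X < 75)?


z₁=(45-70)/10=-2.5, z₂=(75-70)/10=0.5
P = Φ(0.5) - Φ(-2.5) = 0.691462 - 0.006210 = 0.685252 ≈ 0.6853

P(45 < X < 75) ≈ 0.6853


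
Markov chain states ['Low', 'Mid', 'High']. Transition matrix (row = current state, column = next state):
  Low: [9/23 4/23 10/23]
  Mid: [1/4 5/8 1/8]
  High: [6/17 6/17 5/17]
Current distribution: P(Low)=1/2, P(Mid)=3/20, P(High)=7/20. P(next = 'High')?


P(next=High) = Σᵢ P(now=i)×P(i→High)
= 1/2×10/23 + 3/20×1/8 + 7/20×5/17
= 5/23 + 3/160 + 7/68 = 21213/62560

P = 21213/62560 ≈ 0.3391


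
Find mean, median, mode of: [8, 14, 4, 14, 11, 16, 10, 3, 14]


Sorted: [3, 4, 8, 10, 11, 14, 14, 14, 16]
Mean = 94/9
Median = 11
Freq: {8: 1, 14: 3, 4: 1, 11: 1, 16: 1, 10: 1, 3: 1}
Mode: [14]

Mean=94/9, Median=11, Mode=14


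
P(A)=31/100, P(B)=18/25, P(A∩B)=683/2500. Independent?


P(A)×P(B) = 279/1250
P(A∩B) = 683/2500
Not equal → NOT independent

No, not independent


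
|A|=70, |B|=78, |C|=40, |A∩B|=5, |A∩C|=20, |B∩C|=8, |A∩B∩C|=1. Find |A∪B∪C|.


|A∪B∪C| = 70+78+40-5-20-8+1 = 156

|A∪B∪C| = 156


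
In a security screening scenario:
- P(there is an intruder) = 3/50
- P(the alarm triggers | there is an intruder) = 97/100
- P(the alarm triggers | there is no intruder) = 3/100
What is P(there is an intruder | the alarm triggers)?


Using Bayes' theorem:
P(A|B) = P(B|A)·P(A) / P(B)

P(the alarm triggers) = 97/100 × 3/50 + 3/100 × 47/50
= 291/5000 + 141/5000 = 54/625

P(there is an intruder|the alarm triggers) = (291/5000) / (54/625) = 97/144

P(there is an intruder|the alarm triggers) = 97/144 ≈ 67.36%


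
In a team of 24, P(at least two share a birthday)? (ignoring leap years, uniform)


P(all different) = Π(365-i)/365 for i=0..23
= 0.461656
P(match) = 1 - 0.461656 = 0.538344

P ≈ 0.5383 ≈ 53.83%


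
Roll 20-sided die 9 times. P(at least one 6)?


P(no 6)^9 = (19/20)^9 = 322687697779/512000000000
P(≥1) = 1 - 322687697779/512000000000 = 189312302221/512000000000

P = 189312302221/512000000000 ≈ 36.98%


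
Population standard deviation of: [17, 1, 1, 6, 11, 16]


Mean = 52/6 = 26/3
  (17-26/3)²=625/9
  (1-26/3)²=529/9
  (1-26/3)²=529/9
  (6-26/3)²=64/9
  (11-26/3)²=49/9
  (16-26/3)²=484/9
Σ(x-μ)² = 760/3
σ² = (760/3)/6 = 380/9

σ = √(380/9) ≈ 6.4979


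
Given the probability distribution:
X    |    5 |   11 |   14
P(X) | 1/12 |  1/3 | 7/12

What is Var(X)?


E[X] = 49/4
E[X²] = 627/4
Var(X) = E[X²] - (E[X])² = 627/4 - 2401/16 = 107/16

Var(X) = 107/16 ≈ 6.6875


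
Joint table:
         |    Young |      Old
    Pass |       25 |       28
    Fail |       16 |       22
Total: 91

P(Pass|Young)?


P(Pass|Young) = 25/(25+16) = 25/41

P = 25/41 ≈ 60.98%


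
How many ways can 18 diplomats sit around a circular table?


Circular arrangements of 18 distinct objects: fix one position to break rotational symmetry.
(n-1)! = 17! = 355687428096000

355687428096000


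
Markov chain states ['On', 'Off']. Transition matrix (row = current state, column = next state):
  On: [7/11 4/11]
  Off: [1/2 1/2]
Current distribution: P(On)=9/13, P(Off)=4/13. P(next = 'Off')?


P(next=Off) = Σᵢ P(now=i)×P(i→Off)
= 9/13×4/11 + 4/13×1/2
= 36/143 + 2/13 = 58/143

P = 58/143 ≈ 0.4056


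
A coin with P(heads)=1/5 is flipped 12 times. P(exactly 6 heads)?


Binomial: P(X=6) = C(12,6)×p^6×(1-p)^6
= 924 × 1/15625 × 4096/15625 = 3784704/244140625

P(X=6) = 3784704/244140625 ≈ 1.55%


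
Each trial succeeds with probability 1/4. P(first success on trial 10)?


Geometric: P(X=10) = (1-p)^(k-1)×p = (3/4)^9×1/4 = 19683/1048576

P(X=10) = 19683/1048576 ≈ 1.88%


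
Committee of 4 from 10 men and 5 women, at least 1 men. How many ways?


Count by #men:
  1M,3W: C(10,1)×C(5,3)=100
  2M,2W: C(10,2)×C(5,2)=450
  3M,1W: C(10,3)×C(5,1)=600
  4M,0W: C(10,4)×C(5,0)=210
Total = 1360

1360


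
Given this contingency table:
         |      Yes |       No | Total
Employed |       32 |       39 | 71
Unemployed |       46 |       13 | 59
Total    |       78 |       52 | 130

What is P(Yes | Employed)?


P(Yes | Employed) = 32/(32+39) = 32/71

P(Yes|Employed) = 32/71 ≈ 45.07%


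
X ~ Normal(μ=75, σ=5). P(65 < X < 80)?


z₁=(65-75)/5=-2.0, z₂=(80-75)/5=1.0
P = Φ(1.0) - Φ(-2.0) = 0.841345 - 0.022750 = 0.818595 ≈ 0.8186

P(65 < X < 80) ≈ 0.8186


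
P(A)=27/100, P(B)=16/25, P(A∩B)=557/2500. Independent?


P(A)×P(B) = 108/625
P(A∩B) = 557/2500
Not equal → NOT independent

No, not independent


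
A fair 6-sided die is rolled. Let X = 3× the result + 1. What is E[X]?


E[die] = (1+6)/2 = 7/2
E[X] = 3×7/2 + 1 = 23/2

E[X] = 23/2


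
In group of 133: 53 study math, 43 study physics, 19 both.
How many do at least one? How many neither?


|A∪B| = 53+43-19 = 77
Neither = 133-77 = 56

At least one: 77; Neither: 56


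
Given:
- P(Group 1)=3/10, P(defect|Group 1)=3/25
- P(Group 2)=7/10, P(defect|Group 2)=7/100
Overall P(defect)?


P(B) = Σ P(B|Aᵢ)×P(Aᵢ)
  3/25×3/10 = 9/250
  7/100×7/10 = 49/1000
Sum = 17/200

P(defect) = 17/200 ≈ 8.50%


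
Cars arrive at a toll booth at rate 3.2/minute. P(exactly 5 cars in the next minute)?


Poisson(λ=3.2): P(X=5) = e^(-λ)×λ^k/k!
= e^(-3.2) × 3.2^5 / 5!
≈ 0.04076220398 × 335.54432 / 120 ≈ 0.113979

P(X=5) ≈ 0.113979 ≈ 11.40%


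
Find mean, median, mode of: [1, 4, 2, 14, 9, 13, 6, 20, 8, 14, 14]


Sorted: [1, 2, 4, 6, 8, 9, 13, 14, 14, 14, 20]
Mean = 105/11
Median = 9
Freq: {1: 1, 4: 1, 2: 1, 14: 3, 9: 1, 13: 1, 6: 1, 20: 1, 8: 1}
Mode: [14]

Mean=105/11, Median=9, Mode=14


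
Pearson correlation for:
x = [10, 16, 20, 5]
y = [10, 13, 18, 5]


n=4, Σx=51, Σy=46, Σxy=693, Σx²=781, Σy²=618
r = (4×693 - 51×46)/√((4×781 - 51²)(4×618 - 46²))
= 426/√(523×356) = 426/√186188 ≈ 426/431.4951 ≈ 0.9873

r ≈ 0.9873


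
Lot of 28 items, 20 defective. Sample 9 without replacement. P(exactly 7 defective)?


Hypergeometric: C(20,7)×C(8,2)/C(28,9)
= 77520×28/6906900 = 5168/16445

P(X=7) = 5168/16445 ≈ 31.43%


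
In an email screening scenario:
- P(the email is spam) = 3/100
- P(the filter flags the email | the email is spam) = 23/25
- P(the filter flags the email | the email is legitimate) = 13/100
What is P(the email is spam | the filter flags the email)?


Using Bayes' theorem:
P(A|B) = P(B|A)·P(A) / P(B)

P(the filter flags the email) = 23/25 × 3/100 + 13/100 × 97/100
= 69/2500 + 1261/10000 = 1537/10000

P(the email is spam|the filter flags the email) = (69/2500) / (1537/10000) = 276/1537

P(the email is spam|the filter flags the email) = 276/1537 ≈ 17.96%


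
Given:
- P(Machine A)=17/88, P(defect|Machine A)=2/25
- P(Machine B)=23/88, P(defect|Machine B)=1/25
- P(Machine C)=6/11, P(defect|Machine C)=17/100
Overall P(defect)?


P(B) = Σ P(B|Aᵢ)×P(Aᵢ)
  2/25×17/88 = 17/1100
  1/25×23/88 = 23/2200
  17/100×6/11 = 51/550
Sum = 261/2200

P(defect) = 261/2200 ≈ 11.86%


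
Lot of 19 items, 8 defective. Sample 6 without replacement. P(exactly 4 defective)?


Hypergeometric: C(8,4)×C(11,2)/C(19,6)
= 70×55/27132 = 275/1938

P(X=4) = 275/1938 ≈ 14.19%


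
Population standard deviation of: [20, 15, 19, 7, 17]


Mean = 78/5
  (20-78/5)²=484/25
  (15-78/5)²=9/25
  (19-78/5)²=289/25
  (7-78/5)²=1849/25
  (17-78/5)²=49/25
Σ(x-μ)² = 536/5
σ² = (536/5)/5 = 536/25

σ = √(536/25) ≈ 4.6303


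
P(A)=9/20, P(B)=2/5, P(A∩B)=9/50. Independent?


P(A)×P(B) = 9/50
P(A∩B) = 9/50
Equal ✓ → Independent

Yes, independent


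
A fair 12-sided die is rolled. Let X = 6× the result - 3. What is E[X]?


E[die] = (1+12)/2 = 13/2
E[X] = 6×13/2 - 3 = 36

E[X] = 36


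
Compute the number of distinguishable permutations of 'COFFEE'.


Letters: 6, freq: {'C': 1, 'O': 1, 'F': 2, 'E': 2}
6!/(1!×1!×2!×2!) = 720/4 = 180

180


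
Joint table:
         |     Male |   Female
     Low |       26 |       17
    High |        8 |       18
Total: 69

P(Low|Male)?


P(Low|Male) = 26/(26+8) = 26/34 = 13/17

P = 13/17 ≈ 76.47%


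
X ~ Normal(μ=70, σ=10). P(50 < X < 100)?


z₁=(50-70)/10=-2.0, z₂=(100-70)/10=3.0
P = Φ(3.0) - Φ(-2.0) = 0.998650 - 0.022750 = 0.975900 ≈ 0.9759

P(50 < X < 100) ≈ 0.9759


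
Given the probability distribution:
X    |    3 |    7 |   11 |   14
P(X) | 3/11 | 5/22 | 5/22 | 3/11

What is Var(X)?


E[X] = 96/11
E[X²] = 1040/11
Var(X) = E[X²] - (E[X])² = 1040/11 - 9216/121 = 2224/121

Var(X) = 2224/121 ≈ 18.3802


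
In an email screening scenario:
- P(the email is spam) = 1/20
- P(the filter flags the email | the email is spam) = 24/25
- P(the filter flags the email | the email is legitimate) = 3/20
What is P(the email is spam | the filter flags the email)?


Using Bayes' theorem:
P(A|B) = P(B|A)·P(A) / P(B)

P(the filter flags the email) = 24/25 × 1/20 + 3/20 × 19/20
= 6/125 + 57/400 = 381/2000

P(the email is spam|the filter flags the email) = (6/125) / (381/2000) = 32/127

P(the email is spam|the filter flags the email) = 32/127 ≈ 25.20%


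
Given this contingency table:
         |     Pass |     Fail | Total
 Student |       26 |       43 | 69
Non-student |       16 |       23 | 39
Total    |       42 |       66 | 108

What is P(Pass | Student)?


P(Pass | Student) = 26/(26+43) = 26/69

P(Pass|Student) = 26/69 ≈ 37.68%


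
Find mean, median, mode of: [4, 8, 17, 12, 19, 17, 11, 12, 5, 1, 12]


Sorted: [1, 4, 5, 8, 11, 12, 12, 12, 17, 17, 19]
Mean = 118/11
Median = 12
Freq: {4: 1, 8: 1, 17: 2, 12: 3, 19: 1, 11: 1, 5: 1, 1: 1}
Mode: [12]

Mean=118/11, Median=12, Mode=12


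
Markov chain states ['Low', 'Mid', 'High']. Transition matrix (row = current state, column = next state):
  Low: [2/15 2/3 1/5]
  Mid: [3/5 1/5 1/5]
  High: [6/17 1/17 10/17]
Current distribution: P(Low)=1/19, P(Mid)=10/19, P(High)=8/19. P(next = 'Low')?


P(next=Low) = Σᵢ P(now=i)×P(i→Low)
= 1/19×2/15 + 10/19×3/5 + 8/19×6/17
= 2/285 + 6/19 + 48/323 = 2284/4845

P = 2284/4845 ≈ 0.4714


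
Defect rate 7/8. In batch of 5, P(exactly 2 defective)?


Binomial: P(X=2) = C(5,2)×p^2×(1-p)^3
= 10 × 49/64 × 1/512 = 245/16384

P(X=2) = 245/16384 ≈ 1.50%


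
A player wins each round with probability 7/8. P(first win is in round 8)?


Geometric: P(X=8) = (1-p)^(k-1)×p = (1/8)^7×7/8 = 7/16777216

P(X=8) = 7/16777216 ≈ 0.00%


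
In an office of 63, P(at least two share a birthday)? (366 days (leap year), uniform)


P(all different) = Π(366-i)/366 for i=0..62
= 0.003452
P(match) = 1 - 0.003452 = 0.996548

P ≈ 0.9965 ≈ 99.65%


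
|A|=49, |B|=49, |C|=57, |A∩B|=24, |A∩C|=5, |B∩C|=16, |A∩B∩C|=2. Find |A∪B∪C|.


|A∪B∪C| = 49+49+57-24-5-16+2 = 112

|A∪B∪C| = 112


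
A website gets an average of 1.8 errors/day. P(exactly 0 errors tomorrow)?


Poisson(λ=1.8): P(X=0) = e^(-λ)×λ^k/k!
= e^(-1.8) × 1.8^0 / 0!
≈ 0.1652988882 × 1 / 1 ≈ 0.165299

P(X=0) ≈ 0.165299 ≈ 16.53%


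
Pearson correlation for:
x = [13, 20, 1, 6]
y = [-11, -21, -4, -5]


n=4, Σx=40, Σy=-41, Σxy=-597, Σx²=606, Σy²=603
r = (4×(-597) - 40×(-41))/√((4×606 - 40²)(4×603 - (-41)²))
= -748/√(824×731) = -748/√602344 ≈ -748/776.1082 ≈ -0.9638

r ≈ -0.9638


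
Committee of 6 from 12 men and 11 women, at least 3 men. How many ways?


Count by #men:
  3M,3W: C(12,3)×C(11,3)=36300
  4M,2W: C(12,4)×C(11,2)=27225
  5M,1W: C(12,5)×C(11,1)=8712
  6M,0W: C(12,6)×C(11,0)=924
Total = 73161

73161


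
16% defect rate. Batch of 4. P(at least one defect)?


P(all good) = (21/25)^4 = 194481/390625
P(≥1 defect) = 196144/390625

P = 196144/390625 ≈ 50.21%


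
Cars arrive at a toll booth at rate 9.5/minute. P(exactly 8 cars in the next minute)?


Poisson(λ=9.5): P(X=8) = e^(-λ)×λ^k/k!
= e^(-9.5) × 9.5^8 / 8!
≈ 7.485182989e-05 × 66342043.1289 / 40320 ≈ 0.123160

P(X=8) ≈ 0.123160 ≈ 12.32%


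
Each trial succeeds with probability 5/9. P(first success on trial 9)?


Geometric: P(X=9) = (1-p)^(k-1)×p = (4/9)^8×5/9 = 327680/387420489

P(X=9) = 327680/387420489 ≈ 0.08%


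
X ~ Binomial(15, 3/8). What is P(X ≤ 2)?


P(X ≤ 2) = Σ P(X=i) for i=0..2
P(X=0) = 30517578125/35184372088832
P(X=1) = 274658203125/35184372088832
P(X=2) = 1153564453125/35184372088832
Sum = 1458740234375/35184372088832

P(X ≤ 2) = 1458740234375/35184372088832 ≈ 4.15%


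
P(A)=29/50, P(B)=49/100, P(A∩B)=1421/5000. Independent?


P(A)×P(B) = 1421/5000
P(A∩B) = 1421/5000
Equal ✓ → Independent

Yes, independent


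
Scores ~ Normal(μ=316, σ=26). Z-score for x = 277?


z = (x - μ)/σ = (277 - 316)/26 = -1.5

z = -1.5


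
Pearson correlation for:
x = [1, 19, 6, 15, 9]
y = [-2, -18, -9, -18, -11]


n=5, Σx=50, Σy=-58, Σxy=-767, Σx²=704, Σy²=854
r = (5×(-767) - 50×(-58))/√((5×704 - 50²)(5×854 - (-58)²))
= -935/√(1020×906) = -935/√924120 ≈ -935/961.3116 ≈ -0.9726

r ≈ -0.9726


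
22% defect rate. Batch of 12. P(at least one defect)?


P(all good) = (39/50)^12 = 12381557655576425121/244140625000000000000
P(≥1 defect) = 231759067344423574879/244140625000000000000

P = 231759067344423574879/244140625000000000000 ≈ 94.93%


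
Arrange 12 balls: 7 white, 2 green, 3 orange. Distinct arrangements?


12!/(7!×2!×3!) = 7920

7920


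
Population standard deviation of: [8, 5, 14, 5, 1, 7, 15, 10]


Mean = 65/8
  (8-65/8)²=1/64
  (5-65/8)²=625/64
  (14-65/8)²=2209/64
  (5-65/8)²=625/64
  (1-65/8)²=3249/64
  (7-65/8)²=81/64
  (15-65/8)²=3025/64
  (10-65/8)²=225/64
Σ(x-μ)² = 1255/8
σ² = (1255/8)/8 = 1255/64

σ = √(1255/64) ≈ 4.4282


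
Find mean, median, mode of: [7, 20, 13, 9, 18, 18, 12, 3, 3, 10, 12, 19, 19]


Sorted: [3, 3, 7, 9, 10, 12, 12, 13, 18, 18, 19, 19, 20]
Mean = 163/13
Median = 12
Freq: {7: 1, 20: 1, 13: 1, 9: 1, 18: 2, 12: 2, 3: 2, 10: 1, 19: 2}
Mode: [3, 12, 18, 19]

Mean=163/13, Median=12, Mode=[3, 12, 18, 19]


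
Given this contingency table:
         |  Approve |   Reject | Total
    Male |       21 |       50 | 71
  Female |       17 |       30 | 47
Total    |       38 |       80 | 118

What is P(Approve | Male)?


P(Approve | Male) = 21/(21+50) = 21/71

P(Approve|Male) = 21/71 ≈ 29.58%


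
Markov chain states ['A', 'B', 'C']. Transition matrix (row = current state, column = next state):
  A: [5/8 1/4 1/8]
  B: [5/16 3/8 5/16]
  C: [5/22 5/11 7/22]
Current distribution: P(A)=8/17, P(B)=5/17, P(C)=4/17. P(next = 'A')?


P(next=A) = Σᵢ P(now=i)×P(i→A)
= 8/17×5/8 + 5/17×5/16 + 4/17×5/22
= 5/17 + 25/272 + 10/187 = 1315/2992

P = 1315/2992 ≈ 0.4395


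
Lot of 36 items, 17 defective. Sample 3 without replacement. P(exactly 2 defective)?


Hypergeometric: C(17,2)×C(19,1)/C(36,3)
= 136×19/7140 = 38/105

P(X=2) = 38/105 ≈ 36.19%


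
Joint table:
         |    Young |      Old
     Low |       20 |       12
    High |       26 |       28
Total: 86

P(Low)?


P(Low) = (20+12)/86 = 32/86 = 16/43

P(Low) = 16/43 ≈ 37.21%


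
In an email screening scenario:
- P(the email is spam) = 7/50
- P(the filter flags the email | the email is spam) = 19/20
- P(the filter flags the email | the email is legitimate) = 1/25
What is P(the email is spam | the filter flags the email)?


Using Bayes' theorem:
P(A|B) = P(B|A)·P(A) / P(B)

P(the filter flags the email) = 19/20 × 7/50 + 1/25 × 43/50
= 133/1000 + 43/1250 = 837/5000

P(the email is spam|the filter flags the email) = (133/1000) / (837/5000) = 665/837

P(the email is spam|the filter flags the email) = 665/837 ≈ 79.45%


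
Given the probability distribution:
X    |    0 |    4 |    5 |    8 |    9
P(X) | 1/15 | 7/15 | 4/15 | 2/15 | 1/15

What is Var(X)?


E[X] = 73/15
E[X²] = 421/15
Var(X) = E[X²] - (E[X])² = 421/15 - 5329/225 = 986/225

Var(X) = 986/225 ≈ 4.3822


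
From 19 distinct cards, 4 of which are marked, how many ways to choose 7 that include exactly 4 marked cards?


Choose 4 of the 4 marked cards and 3 of the other 15 cards:
C(4,4)×C(15,3) = 1×455 = 455

455


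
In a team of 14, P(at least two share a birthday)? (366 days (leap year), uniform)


P(all different) = Π(366-i)/366 for i=0..13
= 0.777440
P(match) = 1 - 0.777440 = 0.222560

P ≈ 0.2226 ≈ 22.26%


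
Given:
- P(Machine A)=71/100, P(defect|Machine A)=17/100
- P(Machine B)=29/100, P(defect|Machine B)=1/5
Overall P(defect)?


P(B) = Σ P(B|Aᵢ)×P(Aᵢ)
  17/100×71/100 = 1207/10000
  1/5×29/100 = 29/500
Sum = 1787/10000

P(defect) = 1787/10000 ≈ 17.87%


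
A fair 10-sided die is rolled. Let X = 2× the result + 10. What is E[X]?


E[die] = (1+10)/2 = 11/2
E[X] = 2×11/2 + 10 = 21

E[X] = 21


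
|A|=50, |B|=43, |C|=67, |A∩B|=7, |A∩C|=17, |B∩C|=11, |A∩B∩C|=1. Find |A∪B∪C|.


|A∪B∪C| = 50+43+67-7-17-11+1 = 126

|A∪B∪C| = 126


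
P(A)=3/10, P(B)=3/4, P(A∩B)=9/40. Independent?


P(A)×P(B) = 9/40
P(A∩B) = 9/40
Equal ✓ → Independent

Yes, independent


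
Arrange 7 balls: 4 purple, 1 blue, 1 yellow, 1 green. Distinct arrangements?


7!/(4!×1!×1!×1!) = 210

210


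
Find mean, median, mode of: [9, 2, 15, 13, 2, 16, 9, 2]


Sorted: [2, 2, 2, 9, 9, 13, 15, 16]
Mean = 68/8 = 17/2
Median = 9
Freq: {9: 2, 2: 3, 15: 1, 13: 1, 16: 1}
Mode: [2]

Mean=17/2, Median=9, Mode=2


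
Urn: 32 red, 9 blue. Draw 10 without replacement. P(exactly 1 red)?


Hypergeometric: C(32,1)×C(9,9)/C(41,10)
= 32×1/1121099408 = 2/70068713

P(X=1) = 2/70068713 ≈ 0.00%


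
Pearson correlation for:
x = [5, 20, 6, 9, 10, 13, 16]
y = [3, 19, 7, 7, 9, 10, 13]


n=7, Σx=79, Σy=68, Σxy=928, Σx²=1067, Σy²=818
r = (7×928 - 79×68)/√((7×1067 - 79²)(7×818 - 68²))
= 1124/√(1228×1102) = 1124/√1353256 ≈ 1124/1163.2953 ≈ 0.9662

r ≈ 0.9662


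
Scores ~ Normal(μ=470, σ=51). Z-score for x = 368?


z = (x - μ)/σ = (368 - 470)/51 = -2.0

z = -2.0


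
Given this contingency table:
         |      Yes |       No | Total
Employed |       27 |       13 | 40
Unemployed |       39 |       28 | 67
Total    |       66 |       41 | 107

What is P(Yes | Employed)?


P(Yes | Employed) = 27/(27+13) = 27/40

P(Yes|Employed) = 27/40 ≈ 67.50%
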